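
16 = 16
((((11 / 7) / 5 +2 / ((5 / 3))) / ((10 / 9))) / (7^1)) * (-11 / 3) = -1749 / 2450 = -0.71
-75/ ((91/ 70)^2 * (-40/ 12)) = 2250/ 169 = 13.31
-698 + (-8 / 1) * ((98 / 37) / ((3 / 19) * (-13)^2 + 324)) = -172093534 / 246531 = -698.06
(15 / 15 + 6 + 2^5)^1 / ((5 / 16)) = 624 / 5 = 124.80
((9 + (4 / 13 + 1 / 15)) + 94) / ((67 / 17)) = 342686 / 13065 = 26.23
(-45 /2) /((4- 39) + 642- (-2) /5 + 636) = -225 /12434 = -0.02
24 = 24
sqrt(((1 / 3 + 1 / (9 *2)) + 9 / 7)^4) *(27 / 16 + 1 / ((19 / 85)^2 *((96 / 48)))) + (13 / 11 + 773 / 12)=99248889889 / 1008697536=98.39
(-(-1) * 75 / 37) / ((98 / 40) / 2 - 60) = -3000 / 86987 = -0.03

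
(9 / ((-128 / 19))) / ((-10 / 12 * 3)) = 171 / 320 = 0.53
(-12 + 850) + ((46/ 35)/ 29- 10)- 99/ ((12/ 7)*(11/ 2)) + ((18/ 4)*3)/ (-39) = 10782943/ 13195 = 817.20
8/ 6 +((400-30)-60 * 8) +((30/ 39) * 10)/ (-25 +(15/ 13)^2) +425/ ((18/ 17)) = 105263/ 360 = 292.40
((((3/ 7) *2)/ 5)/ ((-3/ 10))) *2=-8/ 7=-1.14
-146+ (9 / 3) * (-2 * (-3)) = -128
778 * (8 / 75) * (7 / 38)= 21784 / 1425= 15.29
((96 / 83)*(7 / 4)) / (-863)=-168 / 71629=-0.00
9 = 9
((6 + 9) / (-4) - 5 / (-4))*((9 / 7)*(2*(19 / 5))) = -171 / 7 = -24.43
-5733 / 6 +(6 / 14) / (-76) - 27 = -522693 / 532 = -982.51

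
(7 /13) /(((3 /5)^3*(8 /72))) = 875 /39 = 22.44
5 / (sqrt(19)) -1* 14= -14 + 5* sqrt(19) / 19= -12.85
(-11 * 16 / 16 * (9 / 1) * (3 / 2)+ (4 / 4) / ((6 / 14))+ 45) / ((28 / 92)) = -13961 / 42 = -332.40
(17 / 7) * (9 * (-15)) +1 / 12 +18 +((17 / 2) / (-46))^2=-55054367 / 177744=-309.74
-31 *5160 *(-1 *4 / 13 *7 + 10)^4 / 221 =-1018504990080 / 371293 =-2743130.06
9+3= 12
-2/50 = -1/25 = -0.04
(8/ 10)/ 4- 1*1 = -4/ 5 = -0.80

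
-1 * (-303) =303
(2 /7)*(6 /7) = 12 /49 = 0.24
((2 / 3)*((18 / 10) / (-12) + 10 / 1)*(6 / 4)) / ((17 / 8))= 394 / 85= 4.64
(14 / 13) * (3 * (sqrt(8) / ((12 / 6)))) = 42 * sqrt(2) / 13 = 4.57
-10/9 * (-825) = 916.67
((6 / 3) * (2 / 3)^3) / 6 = 8 / 81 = 0.10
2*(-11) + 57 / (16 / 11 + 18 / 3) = -1177 / 82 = -14.35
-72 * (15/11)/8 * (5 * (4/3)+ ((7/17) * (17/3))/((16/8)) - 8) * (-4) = -8.18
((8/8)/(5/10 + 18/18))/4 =1/6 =0.17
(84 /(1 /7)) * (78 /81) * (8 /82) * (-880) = -17937920 /369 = -48612.25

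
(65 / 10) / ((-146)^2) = 13 / 42632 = 0.00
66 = 66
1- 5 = -4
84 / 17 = 4.94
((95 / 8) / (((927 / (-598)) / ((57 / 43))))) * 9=-91.39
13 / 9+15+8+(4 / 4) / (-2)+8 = 575 / 18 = 31.94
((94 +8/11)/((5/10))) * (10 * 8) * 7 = 1167040/11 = 106094.55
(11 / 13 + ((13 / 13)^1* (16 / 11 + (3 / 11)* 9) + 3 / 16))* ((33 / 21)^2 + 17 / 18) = 16.87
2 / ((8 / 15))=15 / 4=3.75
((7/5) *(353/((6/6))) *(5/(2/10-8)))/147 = -1765/819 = -2.16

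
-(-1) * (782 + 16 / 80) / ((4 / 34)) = 66487 / 10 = 6648.70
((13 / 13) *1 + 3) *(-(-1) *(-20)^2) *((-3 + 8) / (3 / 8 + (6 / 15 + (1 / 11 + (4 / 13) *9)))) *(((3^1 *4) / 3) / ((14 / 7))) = 91520000 / 20793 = 4401.48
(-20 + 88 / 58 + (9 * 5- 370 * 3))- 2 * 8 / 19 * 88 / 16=-599551 / 551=-1088.11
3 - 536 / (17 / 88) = -47117 / 17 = -2771.59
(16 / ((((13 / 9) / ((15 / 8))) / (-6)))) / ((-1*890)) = 162 / 1157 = 0.14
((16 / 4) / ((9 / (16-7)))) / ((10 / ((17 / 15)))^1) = 0.45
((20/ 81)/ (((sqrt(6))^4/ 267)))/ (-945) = -89/ 45927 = -0.00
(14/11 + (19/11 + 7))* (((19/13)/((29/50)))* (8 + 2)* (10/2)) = 475000/377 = 1259.95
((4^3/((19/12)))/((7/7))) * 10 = 404.21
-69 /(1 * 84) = -23 /28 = -0.82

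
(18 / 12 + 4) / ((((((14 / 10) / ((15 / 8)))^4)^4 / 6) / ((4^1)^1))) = 33074566000141203403472900390625 / 2338559589526322327861592064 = 14143.14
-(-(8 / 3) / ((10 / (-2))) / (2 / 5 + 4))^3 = -64 / 35937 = -0.00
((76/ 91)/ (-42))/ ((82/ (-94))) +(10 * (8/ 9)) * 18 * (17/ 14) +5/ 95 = 289339405/ 1488669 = 194.36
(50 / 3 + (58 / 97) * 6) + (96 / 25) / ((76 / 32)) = 3023138 / 138225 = 21.87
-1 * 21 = -21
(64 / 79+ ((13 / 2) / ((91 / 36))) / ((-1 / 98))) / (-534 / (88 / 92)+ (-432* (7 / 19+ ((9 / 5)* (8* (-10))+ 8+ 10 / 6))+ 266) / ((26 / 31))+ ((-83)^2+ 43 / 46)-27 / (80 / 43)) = -99205712320 / 29872130390331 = -0.00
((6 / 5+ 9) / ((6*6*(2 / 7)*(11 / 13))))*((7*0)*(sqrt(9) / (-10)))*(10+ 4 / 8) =0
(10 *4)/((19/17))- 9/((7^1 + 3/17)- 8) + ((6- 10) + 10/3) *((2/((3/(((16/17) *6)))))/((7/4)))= 614321/13566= 45.28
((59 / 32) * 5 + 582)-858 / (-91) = 134545 / 224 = 600.65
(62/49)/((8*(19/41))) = 1271/3724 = 0.34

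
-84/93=-28/31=-0.90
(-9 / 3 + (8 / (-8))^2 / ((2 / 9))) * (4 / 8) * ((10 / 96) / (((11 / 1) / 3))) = 15 / 704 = 0.02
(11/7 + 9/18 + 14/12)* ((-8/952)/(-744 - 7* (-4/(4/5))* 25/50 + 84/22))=0.00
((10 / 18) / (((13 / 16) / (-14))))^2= 1254400 / 13689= 91.64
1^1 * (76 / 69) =76 / 69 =1.10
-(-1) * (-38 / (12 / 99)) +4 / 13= -8143 / 26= -313.19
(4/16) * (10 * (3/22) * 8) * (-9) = -270/11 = -24.55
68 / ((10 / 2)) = 68 / 5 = 13.60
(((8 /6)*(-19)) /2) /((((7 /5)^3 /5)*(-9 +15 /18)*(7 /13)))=617500 /117649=5.25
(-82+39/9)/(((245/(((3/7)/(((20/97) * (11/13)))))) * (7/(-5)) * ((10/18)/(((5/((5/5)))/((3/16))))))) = 3525756/132055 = 26.70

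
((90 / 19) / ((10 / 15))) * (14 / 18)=105 / 19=5.53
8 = 8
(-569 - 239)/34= -404/17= -23.76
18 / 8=9 / 4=2.25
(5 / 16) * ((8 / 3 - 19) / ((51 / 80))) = -1225 / 153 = -8.01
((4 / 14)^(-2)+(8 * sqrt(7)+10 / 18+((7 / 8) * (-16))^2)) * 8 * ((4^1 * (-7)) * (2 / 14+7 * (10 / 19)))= -30609224 / 171-130304 * sqrt(7) / 19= -197146.15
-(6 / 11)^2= -0.30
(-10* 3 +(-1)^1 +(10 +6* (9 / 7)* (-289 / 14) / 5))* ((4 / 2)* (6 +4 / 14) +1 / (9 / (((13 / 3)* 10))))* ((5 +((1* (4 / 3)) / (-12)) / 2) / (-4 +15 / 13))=8204504516 / 5139855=1596.25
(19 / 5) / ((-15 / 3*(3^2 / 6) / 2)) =-76 / 75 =-1.01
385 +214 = 599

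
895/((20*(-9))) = -179/36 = -4.97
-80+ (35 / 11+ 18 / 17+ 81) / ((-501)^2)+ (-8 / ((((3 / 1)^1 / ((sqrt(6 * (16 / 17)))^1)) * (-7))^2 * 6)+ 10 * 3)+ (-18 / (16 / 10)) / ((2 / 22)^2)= -4327738185581 / 3066562884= -1411.27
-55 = -55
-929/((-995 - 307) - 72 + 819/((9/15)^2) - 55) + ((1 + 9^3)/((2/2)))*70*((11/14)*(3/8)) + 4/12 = 25473881/1692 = 15055.49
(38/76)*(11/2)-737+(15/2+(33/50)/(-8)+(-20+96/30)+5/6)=-891359/1200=-742.80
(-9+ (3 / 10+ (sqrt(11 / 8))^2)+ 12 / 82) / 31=-11773 / 50840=-0.23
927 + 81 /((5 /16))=5931 /5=1186.20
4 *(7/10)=14/5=2.80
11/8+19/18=175/72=2.43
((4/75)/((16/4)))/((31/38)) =38/2325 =0.02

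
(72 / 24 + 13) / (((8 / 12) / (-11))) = -264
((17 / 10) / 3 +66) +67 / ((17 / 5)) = 43999 / 510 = 86.27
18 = 18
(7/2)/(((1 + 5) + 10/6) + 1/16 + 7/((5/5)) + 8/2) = 168/899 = 0.19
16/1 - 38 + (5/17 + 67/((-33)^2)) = -400702/18513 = -21.64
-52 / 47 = -1.11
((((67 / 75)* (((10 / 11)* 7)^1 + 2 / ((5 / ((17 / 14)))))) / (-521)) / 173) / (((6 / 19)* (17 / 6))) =-1118967 / 14748012125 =-0.00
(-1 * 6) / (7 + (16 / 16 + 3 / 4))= -24 / 35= -0.69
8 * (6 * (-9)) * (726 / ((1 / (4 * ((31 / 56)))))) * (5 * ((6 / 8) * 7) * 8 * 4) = -583355520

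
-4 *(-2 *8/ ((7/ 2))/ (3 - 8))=-128/ 35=-3.66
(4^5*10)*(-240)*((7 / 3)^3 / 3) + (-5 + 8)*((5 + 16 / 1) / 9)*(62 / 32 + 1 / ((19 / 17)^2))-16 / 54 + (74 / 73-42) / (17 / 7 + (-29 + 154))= -26420327538226339 / 2538742608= -10406855.53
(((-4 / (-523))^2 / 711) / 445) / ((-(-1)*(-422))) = -8 / 18260616878505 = -0.00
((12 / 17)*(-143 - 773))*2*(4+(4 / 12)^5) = -7130144 / 1377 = -5178.03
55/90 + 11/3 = 77/18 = 4.28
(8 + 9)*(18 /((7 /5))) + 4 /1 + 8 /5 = 7846 /35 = 224.17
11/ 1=11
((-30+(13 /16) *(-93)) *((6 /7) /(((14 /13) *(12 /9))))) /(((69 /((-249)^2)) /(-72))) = 36756610839 /9016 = 4076820.19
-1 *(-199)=199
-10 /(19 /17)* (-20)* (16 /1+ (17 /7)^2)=3648200 /931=3918.58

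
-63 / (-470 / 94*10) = 63 / 50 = 1.26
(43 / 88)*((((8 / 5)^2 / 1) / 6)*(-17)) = -2924 / 825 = -3.54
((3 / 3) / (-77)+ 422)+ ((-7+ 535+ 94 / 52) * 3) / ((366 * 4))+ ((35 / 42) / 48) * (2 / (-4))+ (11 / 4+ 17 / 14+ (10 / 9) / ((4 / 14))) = 5051948897 / 11723712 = 430.92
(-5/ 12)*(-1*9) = 15/ 4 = 3.75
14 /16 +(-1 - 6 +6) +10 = 79 /8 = 9.88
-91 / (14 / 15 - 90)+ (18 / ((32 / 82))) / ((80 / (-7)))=-322161 / 106880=-3.01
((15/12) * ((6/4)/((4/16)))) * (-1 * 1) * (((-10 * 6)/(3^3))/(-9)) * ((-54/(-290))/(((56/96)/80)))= -9600/203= -47.29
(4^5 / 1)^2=1048576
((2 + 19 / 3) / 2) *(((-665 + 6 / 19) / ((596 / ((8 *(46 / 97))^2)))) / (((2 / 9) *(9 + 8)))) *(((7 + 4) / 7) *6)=-529114687200 / 3169788601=-166.92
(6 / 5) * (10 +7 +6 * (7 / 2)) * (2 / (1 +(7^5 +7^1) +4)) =456 / 84095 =0.01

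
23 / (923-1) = 23 / 922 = 0.02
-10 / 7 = -1.43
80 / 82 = 40 / 41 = 0.98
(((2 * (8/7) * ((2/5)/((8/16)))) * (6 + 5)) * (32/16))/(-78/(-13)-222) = -176/945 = -0.19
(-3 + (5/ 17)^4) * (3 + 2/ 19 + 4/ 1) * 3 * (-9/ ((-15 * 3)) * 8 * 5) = -809799120/ 1586899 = -510.30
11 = 11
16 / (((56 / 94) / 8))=1504 / 7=214.86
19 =19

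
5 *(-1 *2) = -10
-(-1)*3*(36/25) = 4.32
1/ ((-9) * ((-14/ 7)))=1/ 18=0.06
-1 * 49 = -49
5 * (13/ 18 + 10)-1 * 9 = 803/ 18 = 44.61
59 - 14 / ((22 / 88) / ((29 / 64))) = 269 / 8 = 33.62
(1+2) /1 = 3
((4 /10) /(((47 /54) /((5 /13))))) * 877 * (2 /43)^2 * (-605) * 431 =-98790682320 /1129739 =-87445.58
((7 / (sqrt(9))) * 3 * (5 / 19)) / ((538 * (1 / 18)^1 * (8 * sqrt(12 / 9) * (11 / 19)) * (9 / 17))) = 595 * sqrt(3) / 47344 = 0.02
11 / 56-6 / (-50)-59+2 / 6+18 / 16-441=-1046273 / 2100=-498.23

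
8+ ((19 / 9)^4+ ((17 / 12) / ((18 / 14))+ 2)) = 812641 / 26244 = 30.96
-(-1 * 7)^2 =-49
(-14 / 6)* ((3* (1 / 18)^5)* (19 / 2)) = -0.00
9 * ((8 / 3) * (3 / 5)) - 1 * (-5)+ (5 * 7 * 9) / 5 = 412 / 5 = 82.40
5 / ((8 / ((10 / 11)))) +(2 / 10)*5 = 69 / 44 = 1.57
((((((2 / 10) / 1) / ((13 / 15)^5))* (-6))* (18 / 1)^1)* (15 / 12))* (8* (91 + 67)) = -25915950000 / 371293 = -69799.19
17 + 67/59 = 1070/59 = 18.14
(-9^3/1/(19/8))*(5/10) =-2916/19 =-153.47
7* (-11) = -77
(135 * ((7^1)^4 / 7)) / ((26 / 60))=1389150 / 13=106857.69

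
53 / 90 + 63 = 5723 / 90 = 63.59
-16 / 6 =-8 / 3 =-2.67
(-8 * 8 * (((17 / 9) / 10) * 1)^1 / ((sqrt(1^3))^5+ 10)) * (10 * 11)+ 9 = -1007 / 9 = -111.89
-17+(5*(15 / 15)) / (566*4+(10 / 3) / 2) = -115534 / 6797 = -17.00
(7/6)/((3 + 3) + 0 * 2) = 7/36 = 0.19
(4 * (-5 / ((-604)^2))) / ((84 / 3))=-5 / 2553712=-0.00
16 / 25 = 0.64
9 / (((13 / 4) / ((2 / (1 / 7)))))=504 / 13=38.77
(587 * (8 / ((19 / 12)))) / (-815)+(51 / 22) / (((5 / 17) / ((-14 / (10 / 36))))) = -341421834 / 851675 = -400.88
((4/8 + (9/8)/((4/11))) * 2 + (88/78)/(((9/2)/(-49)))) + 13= 44381/5616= 7.90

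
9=9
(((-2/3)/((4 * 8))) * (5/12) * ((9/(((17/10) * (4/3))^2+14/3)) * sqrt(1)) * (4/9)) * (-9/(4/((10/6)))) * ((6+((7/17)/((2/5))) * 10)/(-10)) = -0.02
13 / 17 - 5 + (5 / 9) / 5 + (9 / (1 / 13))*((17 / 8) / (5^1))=279077 / 6120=45.60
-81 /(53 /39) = -3159 /53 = -59.60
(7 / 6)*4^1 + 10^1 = 44 / 3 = 14.67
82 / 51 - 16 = -734 / 51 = -14.39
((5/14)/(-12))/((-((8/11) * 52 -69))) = -55/57624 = -0.00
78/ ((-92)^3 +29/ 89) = -6942/ 69303203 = -0.00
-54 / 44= -27 / 22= -1.23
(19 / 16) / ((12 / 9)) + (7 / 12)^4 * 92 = 935 / 81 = 11.54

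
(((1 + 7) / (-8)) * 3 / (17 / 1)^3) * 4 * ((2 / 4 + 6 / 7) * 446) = -50844 / 34391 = -1.48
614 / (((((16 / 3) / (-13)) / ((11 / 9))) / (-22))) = 482911 / 12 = 40242.58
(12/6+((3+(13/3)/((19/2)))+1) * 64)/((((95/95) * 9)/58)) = 949460/513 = 1850.80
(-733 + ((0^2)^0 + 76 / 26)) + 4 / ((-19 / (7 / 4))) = -180173 / 247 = -729.45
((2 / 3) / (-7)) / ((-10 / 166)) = 166 / 105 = 1.58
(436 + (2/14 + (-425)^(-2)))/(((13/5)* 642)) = 91908022/351749125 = 0.26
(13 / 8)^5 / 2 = 371293 / 65536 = 5.67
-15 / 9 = -5 / 3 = -1.67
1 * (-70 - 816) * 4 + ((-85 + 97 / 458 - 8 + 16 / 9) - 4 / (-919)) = -13769831959 / 3788118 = -3635.01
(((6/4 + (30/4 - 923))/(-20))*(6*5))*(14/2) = 9597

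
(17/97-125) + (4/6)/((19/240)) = -214532/1843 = -116.40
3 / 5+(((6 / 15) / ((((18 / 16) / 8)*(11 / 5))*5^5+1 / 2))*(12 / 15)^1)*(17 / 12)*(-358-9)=0.43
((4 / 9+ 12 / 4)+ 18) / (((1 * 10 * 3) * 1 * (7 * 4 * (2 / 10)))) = 193 / 1512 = 0.13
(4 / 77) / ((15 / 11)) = 4 / 105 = 0.04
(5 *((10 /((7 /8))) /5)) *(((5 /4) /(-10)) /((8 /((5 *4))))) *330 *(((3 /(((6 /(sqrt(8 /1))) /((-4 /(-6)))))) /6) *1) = -2750 *sqrt(2) /21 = -185.19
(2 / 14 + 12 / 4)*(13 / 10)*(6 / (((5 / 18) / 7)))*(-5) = -15444 / 5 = -3088.80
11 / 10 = 1.10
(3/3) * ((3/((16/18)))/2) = 27/16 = 1.69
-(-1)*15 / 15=1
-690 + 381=-309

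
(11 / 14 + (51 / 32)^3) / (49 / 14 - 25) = -1108781 / 4931584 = -0.22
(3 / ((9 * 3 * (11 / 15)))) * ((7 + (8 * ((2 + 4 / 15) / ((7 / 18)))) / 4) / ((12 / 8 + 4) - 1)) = 1306 / 2079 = 0.63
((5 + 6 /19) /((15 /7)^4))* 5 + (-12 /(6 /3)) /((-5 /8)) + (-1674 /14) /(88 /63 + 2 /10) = -6194885972 /96764625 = -64.02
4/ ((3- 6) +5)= 2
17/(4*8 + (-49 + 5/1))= -17/12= -1.42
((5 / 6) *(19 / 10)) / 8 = 19 / 96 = 0.20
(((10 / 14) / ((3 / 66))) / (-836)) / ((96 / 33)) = -55 / 8512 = -0.01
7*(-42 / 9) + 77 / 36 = -1099 / 36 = -30.53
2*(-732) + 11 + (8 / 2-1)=-1450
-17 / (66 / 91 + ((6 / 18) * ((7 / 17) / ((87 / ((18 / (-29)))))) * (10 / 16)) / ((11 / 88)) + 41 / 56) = -176939672 / 15118157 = -11.70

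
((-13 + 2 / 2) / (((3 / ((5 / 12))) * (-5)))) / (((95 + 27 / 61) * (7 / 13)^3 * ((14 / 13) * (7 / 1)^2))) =1742221 / 4109714868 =0.00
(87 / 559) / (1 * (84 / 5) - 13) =435 / 10621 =0.04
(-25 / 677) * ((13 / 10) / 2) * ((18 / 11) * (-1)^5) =585 / 14894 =0.04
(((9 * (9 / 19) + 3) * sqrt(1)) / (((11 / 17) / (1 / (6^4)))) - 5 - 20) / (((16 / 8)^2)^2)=-1128209 / 722304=-1.56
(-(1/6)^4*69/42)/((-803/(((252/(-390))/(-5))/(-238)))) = -23/26832405600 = -0.00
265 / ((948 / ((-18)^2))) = 7155 / 79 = 90.57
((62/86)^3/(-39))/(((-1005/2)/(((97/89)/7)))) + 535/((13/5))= 399488721352079/1941440486895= 205.77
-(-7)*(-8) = -56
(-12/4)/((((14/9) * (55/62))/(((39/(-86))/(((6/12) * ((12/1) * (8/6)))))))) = 32643/264880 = 0.12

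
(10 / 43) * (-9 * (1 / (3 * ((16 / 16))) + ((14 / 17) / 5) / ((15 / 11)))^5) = -0.04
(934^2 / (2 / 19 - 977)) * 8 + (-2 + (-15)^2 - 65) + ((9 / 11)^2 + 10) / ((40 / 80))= -6964.57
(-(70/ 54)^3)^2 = 1838265625/ 387420489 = 4.74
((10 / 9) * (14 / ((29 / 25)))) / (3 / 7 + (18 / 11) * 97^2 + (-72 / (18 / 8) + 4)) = 269500 / 308870271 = 0.00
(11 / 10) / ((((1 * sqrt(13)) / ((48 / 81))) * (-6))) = -44 * sqrt(13) / 5265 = -0.03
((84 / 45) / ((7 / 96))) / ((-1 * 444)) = -32 / 555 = -0.06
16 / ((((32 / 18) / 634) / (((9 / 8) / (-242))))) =-25677 / 968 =-26.53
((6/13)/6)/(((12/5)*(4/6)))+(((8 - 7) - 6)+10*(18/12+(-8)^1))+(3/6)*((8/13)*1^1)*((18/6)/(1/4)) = -6891/104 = -66.26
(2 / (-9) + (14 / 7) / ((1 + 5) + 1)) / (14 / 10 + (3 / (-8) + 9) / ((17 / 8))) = 85 / 7308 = 0.01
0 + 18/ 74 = 0.24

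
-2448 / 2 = -1224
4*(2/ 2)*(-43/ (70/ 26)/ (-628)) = 559/ 5495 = 0.10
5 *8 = 40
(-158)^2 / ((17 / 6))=149784 / 17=8810.82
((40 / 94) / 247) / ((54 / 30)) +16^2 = 26747236 / 104481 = 256.00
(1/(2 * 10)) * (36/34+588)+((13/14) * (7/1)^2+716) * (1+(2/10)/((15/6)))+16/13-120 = 4050398/5525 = 733.10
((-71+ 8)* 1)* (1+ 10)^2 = -7623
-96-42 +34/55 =-7556/55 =-137.38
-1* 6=-6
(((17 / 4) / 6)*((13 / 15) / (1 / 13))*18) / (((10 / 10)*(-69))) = -2.08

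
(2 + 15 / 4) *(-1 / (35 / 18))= -207 / 70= -2.96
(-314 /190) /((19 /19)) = -157 /95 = -1.65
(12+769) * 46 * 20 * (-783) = -562601160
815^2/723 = 664225/723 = 918.71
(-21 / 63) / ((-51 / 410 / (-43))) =-17630 / 153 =-115.23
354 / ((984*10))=0.04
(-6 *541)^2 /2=5268258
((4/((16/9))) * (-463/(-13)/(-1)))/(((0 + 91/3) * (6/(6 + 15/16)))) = -462537/151424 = -3.05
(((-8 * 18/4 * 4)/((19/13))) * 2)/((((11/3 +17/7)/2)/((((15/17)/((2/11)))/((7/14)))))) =-405405/646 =-627.56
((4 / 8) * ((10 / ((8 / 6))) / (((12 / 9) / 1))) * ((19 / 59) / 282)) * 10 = 1425 / 44368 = 0.03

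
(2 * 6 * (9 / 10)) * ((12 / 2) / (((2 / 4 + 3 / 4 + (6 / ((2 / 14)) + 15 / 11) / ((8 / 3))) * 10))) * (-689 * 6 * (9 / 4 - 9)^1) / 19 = 397806552 / 731975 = 543.47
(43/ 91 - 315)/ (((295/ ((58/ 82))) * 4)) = -415019/ 2201290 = -0.19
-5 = -5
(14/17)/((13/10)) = 140/221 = 0.63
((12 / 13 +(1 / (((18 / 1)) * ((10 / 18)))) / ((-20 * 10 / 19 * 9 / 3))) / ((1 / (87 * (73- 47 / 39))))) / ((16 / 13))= 4668.54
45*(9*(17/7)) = 6885/7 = 983.57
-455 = -455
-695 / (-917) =695 / 917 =0.76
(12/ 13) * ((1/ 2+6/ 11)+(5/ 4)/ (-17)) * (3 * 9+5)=69792/ 2431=28.71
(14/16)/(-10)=-7/80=-0.09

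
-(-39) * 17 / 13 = 51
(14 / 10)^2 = 49 / 25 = 1.96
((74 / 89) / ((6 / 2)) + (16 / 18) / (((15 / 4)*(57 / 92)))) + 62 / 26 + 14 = 151747853 / 8903115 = 17.04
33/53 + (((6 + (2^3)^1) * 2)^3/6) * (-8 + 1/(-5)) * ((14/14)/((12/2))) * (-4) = 47703181/2385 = 20001.33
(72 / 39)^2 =576 / 169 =3.41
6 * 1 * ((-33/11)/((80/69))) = -621/40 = -15.52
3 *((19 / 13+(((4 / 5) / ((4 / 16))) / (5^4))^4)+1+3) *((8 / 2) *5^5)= 81253051768036116 / 396728515625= 204807.69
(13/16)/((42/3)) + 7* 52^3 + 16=220476941/224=984272.06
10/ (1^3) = 10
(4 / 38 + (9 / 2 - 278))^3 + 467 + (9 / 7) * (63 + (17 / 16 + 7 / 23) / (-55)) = -19857663820320923 / 971783120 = -20434254.73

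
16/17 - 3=-35/17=-2.06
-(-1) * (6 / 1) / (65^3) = 6 / 274625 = 0.00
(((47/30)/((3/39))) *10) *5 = 3055/3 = 1018.33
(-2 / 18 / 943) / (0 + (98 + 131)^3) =-1 / 101920289643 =-0.00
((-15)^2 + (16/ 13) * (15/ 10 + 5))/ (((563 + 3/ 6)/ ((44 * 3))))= 61512/ 1127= 54.58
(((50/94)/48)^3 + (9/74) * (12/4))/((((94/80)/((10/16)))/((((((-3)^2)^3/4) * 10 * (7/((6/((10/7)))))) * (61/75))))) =709159250925075/1479050829824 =479.47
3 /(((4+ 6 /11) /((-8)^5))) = -540672 /25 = -21626.88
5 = 5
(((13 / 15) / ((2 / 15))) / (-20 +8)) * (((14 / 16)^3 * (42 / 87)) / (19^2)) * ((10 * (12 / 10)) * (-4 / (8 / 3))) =93639 / 10720256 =0.01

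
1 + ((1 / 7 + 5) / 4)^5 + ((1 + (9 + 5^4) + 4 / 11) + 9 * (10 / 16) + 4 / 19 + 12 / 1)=18482579475 / 28101304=657.71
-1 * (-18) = 18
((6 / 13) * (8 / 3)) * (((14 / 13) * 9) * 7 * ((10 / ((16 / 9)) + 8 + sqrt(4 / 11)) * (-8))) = -1538208 / 169-225792 * sqrt(11) / 1859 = -9504.66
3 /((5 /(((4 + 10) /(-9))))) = -14 /15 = -0.93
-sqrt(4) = -2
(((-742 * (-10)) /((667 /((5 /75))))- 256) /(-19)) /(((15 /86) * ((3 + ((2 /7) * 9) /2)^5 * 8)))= 92283858793 /13857925500000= 0.01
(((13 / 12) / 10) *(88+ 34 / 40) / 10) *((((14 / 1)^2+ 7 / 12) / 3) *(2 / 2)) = 54495259 / 864000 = 63.07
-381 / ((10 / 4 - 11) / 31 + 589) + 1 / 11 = -74447 / 133837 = -0.56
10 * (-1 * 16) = -160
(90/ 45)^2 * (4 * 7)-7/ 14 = 223/ 2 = 111.50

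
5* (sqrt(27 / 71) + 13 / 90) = 13 / 18 + 15* sqrt(213) / 71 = 3.81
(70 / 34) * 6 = 210 / 17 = 12.35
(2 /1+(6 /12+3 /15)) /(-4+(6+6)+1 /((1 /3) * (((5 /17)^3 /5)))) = 135 /29878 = 0.00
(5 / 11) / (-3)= -0.15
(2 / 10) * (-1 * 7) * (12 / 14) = -6 / 5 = -1.20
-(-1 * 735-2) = 737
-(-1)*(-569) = -569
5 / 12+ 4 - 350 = -4147 / 12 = -345.58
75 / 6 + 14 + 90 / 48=227 / 8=28.38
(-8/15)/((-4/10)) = 1.33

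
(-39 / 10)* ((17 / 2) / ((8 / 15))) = -1989 / 32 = -62.16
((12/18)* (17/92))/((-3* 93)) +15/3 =192493/38502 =5.00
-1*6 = -6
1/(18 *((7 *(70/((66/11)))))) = 1/1470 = 0.00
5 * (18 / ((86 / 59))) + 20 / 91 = 242465 / 3913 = 61.96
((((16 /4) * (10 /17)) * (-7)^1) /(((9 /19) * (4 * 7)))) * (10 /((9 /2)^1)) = -3800 /1377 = -2.76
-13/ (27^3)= -13/ 19683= -0.00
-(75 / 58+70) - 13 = -4889 / 58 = -84.29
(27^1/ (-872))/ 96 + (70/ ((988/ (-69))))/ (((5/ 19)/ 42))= -283030389/ 362752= -780.23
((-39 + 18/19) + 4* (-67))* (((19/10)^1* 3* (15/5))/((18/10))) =-5815/2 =-2907.50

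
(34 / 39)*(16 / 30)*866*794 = 187028288 / 585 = 319706.48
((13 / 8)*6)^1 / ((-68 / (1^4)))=-39 / 272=-0.14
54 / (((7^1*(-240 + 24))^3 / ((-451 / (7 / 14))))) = 451 / 32006016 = 0.00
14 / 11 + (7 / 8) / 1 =189 / 88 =2.15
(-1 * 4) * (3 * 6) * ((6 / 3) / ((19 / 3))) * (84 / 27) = -1344 / 19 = -70.74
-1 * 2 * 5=-10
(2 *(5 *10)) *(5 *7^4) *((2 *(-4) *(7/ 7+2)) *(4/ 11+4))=-125725090.91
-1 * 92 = -92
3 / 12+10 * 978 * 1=9780.25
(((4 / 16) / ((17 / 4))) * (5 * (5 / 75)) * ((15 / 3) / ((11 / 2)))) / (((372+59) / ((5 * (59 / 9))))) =2950 / 2176119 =0.00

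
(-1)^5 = -1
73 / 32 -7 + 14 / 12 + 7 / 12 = -2.97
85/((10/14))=119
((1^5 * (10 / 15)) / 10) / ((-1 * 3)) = -1 / 45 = -0.02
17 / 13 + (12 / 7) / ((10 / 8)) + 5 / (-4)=2601 / 1820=1.43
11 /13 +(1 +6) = 102 /13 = 7.85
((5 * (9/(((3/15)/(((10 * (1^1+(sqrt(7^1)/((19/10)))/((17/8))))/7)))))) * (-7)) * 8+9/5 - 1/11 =-989906/55 - 1440000 * sqrt(7)/323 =-29793.59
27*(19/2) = 513/2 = 256.50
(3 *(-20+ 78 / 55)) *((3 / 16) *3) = -13797 / 440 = -31.36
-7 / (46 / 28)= -4.26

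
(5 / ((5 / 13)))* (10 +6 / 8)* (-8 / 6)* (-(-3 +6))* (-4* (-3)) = 6708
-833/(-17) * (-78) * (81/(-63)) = 4914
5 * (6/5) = 6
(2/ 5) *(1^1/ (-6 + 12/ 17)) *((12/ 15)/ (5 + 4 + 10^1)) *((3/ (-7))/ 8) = 17/ 99750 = 0.00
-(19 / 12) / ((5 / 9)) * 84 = -1197 / 5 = -239.40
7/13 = 0.54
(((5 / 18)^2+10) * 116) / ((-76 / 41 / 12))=-3882085 / 513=-7567.42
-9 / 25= -0.36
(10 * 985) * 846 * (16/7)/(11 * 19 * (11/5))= 666648000/16093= 41424.72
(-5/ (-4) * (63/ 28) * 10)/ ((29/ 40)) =1125/ 29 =38.79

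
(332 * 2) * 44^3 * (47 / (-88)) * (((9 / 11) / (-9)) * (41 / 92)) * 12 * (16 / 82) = 65911296 / 23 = 2865708.52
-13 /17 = -0.76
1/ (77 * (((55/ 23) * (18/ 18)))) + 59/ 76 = 251613/ 321860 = 0.78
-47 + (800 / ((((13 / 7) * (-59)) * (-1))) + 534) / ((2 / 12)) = 2455019 / 767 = 3200.81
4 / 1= 4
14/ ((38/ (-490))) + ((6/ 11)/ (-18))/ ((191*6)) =-129715759/ 718542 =-180.53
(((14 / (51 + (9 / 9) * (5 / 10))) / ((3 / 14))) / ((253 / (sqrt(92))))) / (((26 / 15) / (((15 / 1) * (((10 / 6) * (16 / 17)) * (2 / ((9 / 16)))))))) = 25088000 * sqrt(23) / 51831351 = 2.32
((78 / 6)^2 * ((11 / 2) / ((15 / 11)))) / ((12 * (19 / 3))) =8.97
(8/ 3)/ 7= 8/ 21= 0.38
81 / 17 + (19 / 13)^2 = 19826 / 2873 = 6.90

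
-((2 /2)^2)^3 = -1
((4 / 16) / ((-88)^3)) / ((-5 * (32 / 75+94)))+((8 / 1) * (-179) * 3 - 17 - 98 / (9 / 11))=-770162555064185 / 173742649344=-4432.78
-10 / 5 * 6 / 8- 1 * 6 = -15 / 2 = -7.50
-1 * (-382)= 382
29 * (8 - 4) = 116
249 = 249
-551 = -551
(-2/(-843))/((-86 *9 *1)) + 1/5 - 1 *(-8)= 13375876/1631205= 8.20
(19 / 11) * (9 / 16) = 171 / 176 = 0.97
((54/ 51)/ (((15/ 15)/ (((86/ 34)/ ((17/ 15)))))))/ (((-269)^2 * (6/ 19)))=36765/ 355509593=0.00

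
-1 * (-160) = 160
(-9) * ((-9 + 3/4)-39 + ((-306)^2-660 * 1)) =-3345435/4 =-836358.75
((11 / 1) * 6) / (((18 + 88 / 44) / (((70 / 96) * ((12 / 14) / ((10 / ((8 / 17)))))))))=33 / 340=0.10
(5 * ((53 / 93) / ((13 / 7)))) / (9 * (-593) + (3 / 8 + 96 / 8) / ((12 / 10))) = -29680 / 103039443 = -0.00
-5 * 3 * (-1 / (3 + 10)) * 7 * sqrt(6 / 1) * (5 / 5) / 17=105 * sqrt(6) / 221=1.16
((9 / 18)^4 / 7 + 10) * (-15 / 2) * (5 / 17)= -84075 / 3808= -22.08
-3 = -3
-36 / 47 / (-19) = 36 / 893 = 0.04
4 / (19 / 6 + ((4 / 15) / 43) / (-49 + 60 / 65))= 1075000 / 851007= 1.26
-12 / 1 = -12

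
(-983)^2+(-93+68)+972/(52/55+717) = 38154920028/39487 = 966265.35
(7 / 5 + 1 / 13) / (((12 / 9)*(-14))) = -36 / 455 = -0.08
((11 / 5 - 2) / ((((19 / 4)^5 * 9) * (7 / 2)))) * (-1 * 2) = -4096 / 779971185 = -0.00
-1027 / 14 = -73.36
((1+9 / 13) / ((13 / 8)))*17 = 2992 / 169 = 17.70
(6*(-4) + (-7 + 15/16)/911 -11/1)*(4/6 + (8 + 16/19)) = -138279647/415416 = -332.87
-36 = -36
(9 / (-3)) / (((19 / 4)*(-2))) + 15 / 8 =333 / 152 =2.19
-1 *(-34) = 34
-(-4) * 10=40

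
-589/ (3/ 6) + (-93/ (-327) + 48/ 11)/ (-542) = -765538297/ 649858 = -1178.01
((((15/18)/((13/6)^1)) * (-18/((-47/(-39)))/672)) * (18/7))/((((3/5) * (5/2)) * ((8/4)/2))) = -135/9212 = -0.01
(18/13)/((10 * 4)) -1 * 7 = -1811/260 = -6.97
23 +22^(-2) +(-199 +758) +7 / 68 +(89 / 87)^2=9079338407 / 15569433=583.15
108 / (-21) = -36 / 7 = -5.14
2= 2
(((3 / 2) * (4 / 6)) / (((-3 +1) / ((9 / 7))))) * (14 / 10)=-9 / 10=-0.90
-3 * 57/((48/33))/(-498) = 627/2656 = 0.24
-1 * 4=-4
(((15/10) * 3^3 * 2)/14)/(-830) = -81/11620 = -0.01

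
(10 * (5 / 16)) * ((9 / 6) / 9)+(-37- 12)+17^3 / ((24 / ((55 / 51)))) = 24809 / 144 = 172.28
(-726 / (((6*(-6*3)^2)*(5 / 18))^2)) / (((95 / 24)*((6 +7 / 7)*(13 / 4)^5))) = -123904 / 499992436125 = -0.00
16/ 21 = 0.76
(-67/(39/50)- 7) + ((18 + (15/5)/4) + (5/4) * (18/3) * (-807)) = -6126.65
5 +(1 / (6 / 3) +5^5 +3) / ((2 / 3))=4697.75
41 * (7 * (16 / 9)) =4592 / 9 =510.22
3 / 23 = 0.13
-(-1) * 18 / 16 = 9 / 8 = 1.12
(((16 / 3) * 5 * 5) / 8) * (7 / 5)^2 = 98 / 3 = 32.67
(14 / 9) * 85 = 1190 / 9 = 132.22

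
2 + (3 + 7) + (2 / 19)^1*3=234 / 19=12.32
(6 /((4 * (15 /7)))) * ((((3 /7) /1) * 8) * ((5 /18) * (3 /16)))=1 /8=0.12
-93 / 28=-3.32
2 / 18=1 / 9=0.11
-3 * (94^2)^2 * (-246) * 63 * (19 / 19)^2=3630014214624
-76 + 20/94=-3562/47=-75.79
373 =373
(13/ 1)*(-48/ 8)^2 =468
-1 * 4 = -4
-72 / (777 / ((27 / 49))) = -648 / 12691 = -0.05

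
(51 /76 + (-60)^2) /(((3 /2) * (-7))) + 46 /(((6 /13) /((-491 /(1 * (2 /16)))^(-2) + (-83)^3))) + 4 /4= -50119257718577135 /879463488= -56988446.25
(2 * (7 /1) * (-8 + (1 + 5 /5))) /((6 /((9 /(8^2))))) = -63 /32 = -1.97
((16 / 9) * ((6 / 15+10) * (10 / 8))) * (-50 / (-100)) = 104 / 9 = 11.56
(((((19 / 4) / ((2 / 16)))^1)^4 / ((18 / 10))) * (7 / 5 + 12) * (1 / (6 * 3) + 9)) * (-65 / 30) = -74008253332 / 243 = -304560713.30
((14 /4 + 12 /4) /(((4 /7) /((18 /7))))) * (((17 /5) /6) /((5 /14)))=4641 /100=46.41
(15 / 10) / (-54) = -1 / 36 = -0.03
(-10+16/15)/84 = -67/630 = -0.11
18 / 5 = 3.60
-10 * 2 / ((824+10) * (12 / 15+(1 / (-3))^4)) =-1350 / 45731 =-0.03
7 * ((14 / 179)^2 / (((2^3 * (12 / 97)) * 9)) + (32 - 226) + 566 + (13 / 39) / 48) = 36044557451 / 13841712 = 2604.05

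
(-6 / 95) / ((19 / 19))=-6 / 95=-0.06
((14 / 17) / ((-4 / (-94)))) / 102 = 329 / 1734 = 0.19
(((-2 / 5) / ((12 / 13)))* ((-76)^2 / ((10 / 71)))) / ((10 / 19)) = -12661714 / 375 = -33764.57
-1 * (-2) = 2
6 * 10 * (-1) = -60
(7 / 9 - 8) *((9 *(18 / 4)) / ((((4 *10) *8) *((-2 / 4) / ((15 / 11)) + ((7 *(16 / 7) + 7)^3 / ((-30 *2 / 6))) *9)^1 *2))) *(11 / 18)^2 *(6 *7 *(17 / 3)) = 0.00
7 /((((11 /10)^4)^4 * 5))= 14000000000000000 /45949729863572161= 0.30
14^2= 196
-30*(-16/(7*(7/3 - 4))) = -288/7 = -41.14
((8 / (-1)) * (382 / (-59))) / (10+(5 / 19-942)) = -58064 / 1044477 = -0.06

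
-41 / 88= -0.47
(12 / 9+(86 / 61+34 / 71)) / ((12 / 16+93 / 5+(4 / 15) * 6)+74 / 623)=521625440 / 3410883381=0.15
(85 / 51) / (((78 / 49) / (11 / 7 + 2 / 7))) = 35 / 18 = 1.94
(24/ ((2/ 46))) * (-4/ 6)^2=736/ 3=245.33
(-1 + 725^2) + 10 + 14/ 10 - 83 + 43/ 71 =186571317/ 355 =525553.01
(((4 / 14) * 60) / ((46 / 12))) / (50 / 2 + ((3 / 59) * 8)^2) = 2506320 / 14103761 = 0.18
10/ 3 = 3.33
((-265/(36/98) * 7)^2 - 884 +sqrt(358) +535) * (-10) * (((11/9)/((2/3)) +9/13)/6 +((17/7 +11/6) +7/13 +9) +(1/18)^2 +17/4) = -22500938170161755/4776408 - 2723495 * sqrt(358)/14742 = -4710852771.83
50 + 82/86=2191/43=50.95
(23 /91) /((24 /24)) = 23 /91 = 0.25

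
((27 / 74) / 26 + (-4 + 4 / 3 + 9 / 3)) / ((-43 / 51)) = -34085 / 82732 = -0.41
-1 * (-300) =300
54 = 54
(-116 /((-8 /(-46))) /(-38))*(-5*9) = -30015 /38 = -789.87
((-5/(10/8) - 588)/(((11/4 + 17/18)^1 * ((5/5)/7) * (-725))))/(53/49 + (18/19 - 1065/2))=-0.00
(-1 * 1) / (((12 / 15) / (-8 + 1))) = 35 / 4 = 8.75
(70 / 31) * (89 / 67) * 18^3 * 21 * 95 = 72485053200 / 2077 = 34898918.25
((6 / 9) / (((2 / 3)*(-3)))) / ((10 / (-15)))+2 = 5 / 2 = 2.50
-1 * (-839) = 839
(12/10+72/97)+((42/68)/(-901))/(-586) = 16910345793/8706489140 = 1.94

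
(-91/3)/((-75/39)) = 15.77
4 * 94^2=35344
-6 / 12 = -0.50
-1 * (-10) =10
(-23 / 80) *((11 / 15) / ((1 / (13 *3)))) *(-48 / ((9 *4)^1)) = 3289 / 300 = 10.96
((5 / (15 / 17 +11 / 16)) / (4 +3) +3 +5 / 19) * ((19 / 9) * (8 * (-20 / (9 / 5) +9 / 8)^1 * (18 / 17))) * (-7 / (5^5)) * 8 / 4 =2.97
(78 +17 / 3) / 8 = 10.46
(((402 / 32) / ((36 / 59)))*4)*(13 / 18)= 59.48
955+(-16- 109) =830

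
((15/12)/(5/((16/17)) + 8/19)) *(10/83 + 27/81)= 42940/434007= 0.10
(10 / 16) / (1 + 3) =5 / 32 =0.16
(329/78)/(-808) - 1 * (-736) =46385335/63024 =735.99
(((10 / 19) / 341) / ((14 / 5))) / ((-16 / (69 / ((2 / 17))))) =-29325 / 1451296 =-0.02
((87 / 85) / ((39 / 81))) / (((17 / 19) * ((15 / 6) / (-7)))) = -624834 / 93925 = -6.65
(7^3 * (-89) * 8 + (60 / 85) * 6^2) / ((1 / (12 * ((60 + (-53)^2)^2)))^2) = -40500699816530587973760 / 17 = -2382394106854740469044.71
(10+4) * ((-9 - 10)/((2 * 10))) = -133/10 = -13.30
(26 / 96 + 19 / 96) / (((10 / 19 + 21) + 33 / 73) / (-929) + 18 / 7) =135294915 / 735360832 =0.18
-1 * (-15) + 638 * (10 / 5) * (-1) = -1261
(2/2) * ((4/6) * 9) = 6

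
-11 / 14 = -0.79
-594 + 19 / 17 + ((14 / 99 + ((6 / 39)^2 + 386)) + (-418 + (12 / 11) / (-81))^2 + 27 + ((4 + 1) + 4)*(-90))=44031369680726 / 253424457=173745.54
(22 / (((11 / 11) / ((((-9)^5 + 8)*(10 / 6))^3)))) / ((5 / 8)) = -905552826666052400 / 27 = -33538993580224162.96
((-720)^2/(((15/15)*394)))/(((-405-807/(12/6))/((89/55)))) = -3075840/1168013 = -2.63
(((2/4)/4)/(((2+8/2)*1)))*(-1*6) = -1/8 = -0.12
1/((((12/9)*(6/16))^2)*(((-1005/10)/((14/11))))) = -112/2211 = -0.05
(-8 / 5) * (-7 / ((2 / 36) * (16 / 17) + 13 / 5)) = 8568 / 2029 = 4.22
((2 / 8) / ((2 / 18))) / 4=9 / 16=0.56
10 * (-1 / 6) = -5 / 3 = -1.67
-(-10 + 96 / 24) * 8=48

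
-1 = -1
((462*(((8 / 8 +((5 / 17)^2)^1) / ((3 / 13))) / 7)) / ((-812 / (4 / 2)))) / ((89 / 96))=-4310592 / 5221363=-0.83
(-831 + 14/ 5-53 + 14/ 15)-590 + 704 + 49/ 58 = -665917/ 870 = -765.42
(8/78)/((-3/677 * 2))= -1354/117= -11.57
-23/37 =-0.62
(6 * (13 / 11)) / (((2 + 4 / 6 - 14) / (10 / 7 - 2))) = 468 / 1309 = 0.36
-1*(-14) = 14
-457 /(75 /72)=-10968 /25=-438.72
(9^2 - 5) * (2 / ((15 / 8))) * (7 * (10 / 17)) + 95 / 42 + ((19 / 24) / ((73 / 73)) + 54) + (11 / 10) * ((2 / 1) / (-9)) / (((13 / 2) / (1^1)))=217655411 / 556920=390.82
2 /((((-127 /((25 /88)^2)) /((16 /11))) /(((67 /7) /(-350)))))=1675 /33131252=0.00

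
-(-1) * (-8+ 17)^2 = 81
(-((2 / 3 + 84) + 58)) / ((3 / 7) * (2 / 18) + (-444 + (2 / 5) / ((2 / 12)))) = 14980 / 46363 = 0.32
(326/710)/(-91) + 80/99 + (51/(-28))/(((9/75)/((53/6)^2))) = -8651919131/7310160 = -1183.55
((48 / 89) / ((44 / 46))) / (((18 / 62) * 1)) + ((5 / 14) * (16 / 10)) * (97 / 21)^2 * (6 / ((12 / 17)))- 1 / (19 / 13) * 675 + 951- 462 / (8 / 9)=17221809415 / 229685148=74.98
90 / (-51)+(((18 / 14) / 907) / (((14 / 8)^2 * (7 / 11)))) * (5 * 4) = -64792650 / 37021019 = -1.75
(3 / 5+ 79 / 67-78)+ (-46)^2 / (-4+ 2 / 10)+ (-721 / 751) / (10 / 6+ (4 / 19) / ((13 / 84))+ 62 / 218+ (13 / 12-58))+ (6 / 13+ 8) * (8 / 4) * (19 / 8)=-425353005963464959 / 717468177368410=-592.85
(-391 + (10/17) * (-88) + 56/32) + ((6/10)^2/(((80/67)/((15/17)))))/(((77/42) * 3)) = -16492141/37400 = -440.97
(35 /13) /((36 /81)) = 315 /52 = 6.06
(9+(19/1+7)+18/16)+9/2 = 325/8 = 40.62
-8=-8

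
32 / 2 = 16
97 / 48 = 2.02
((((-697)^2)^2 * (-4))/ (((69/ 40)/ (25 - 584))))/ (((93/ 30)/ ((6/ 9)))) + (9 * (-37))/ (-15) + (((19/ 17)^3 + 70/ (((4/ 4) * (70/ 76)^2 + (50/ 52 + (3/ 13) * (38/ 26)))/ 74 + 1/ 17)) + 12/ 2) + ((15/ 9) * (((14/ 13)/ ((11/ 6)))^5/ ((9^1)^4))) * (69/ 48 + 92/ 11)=22074270250541153847801845574680503104388/ 335525471946518943226576725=65790147384278.71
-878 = -878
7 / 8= 0.88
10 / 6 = 5 / 3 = 1.67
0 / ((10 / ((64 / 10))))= 0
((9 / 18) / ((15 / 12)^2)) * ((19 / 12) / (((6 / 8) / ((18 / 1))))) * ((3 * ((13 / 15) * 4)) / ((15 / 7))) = 110656 / 1875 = 59.02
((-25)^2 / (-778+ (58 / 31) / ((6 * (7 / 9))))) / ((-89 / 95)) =0.86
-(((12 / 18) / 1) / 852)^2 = -1 / 1633284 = -0.00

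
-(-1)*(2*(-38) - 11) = -87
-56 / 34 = -28 / 17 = -1.65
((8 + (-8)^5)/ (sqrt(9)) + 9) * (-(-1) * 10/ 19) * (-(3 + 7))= 1091100/ 19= 57426.32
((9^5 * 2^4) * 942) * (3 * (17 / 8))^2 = 72339217479 / 2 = 36169608739.50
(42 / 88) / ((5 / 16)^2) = 1344 / 275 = 4.89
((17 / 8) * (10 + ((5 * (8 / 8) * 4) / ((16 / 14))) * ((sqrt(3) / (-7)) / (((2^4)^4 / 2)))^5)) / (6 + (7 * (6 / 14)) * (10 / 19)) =1615 / 576-1615 * sqrt(3) / 23221047143157797187756228608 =2.80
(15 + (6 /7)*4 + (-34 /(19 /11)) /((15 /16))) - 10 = -12.57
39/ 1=39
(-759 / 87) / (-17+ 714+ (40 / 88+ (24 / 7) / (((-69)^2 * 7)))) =-216414429 / 17301336896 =-0.01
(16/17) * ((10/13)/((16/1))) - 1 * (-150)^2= -22499.95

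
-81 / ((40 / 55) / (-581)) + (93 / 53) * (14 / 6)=27438299 / 424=64712.97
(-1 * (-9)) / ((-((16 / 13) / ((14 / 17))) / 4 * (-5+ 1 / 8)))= 84 / 17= 4.94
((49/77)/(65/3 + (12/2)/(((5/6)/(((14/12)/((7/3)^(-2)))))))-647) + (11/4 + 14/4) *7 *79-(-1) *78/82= 1708461951/607948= 2810.21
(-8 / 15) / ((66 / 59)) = -236 / 495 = -0.48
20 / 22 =10 / 11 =0.91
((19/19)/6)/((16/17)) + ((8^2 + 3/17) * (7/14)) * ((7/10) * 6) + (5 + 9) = 148.95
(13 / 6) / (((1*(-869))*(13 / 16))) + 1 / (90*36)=-7771 / 2815560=-0.00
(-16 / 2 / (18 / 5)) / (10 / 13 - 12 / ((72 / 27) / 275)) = 0.00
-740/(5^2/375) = -11100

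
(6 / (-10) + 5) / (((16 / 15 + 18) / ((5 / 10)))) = 3 / 26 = 0.12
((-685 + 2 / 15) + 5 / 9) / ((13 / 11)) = -338734 / 585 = -579.03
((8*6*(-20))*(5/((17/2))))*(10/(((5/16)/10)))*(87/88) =-33408000/187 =-178652.41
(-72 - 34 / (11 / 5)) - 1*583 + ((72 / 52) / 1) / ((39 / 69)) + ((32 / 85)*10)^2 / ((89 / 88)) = -31270805109 / 47815339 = -653.99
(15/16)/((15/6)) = 3/8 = 0.38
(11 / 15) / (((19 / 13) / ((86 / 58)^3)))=11369501 / 6950865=1.64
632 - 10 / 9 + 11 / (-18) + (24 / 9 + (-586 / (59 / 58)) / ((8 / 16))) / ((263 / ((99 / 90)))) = 873487777 / 1396530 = 625.47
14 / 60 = 7 / 30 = 0.23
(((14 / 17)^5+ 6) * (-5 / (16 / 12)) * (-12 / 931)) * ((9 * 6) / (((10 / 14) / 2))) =8803370952 / 188840981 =46.62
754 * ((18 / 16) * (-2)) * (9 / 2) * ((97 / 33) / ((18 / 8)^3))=-585104 / 297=-1970.05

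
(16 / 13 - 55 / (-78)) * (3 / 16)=151 / 416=0.36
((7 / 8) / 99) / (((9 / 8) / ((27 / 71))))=7 / 2343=0.00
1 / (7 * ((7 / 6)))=6 / 49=0.12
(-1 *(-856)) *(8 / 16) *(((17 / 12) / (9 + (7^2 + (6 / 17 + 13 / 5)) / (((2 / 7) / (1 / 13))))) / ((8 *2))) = 2009995 / 1219248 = 1.65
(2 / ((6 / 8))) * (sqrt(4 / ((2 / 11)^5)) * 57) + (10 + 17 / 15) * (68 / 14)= 5678 / 105 + 4598 * sqrt(22)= 21620.61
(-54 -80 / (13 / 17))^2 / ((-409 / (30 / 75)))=-8503688 / 345605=-24.61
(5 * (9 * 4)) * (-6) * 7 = -7560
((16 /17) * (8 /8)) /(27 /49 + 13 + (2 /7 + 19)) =784 /27353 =0.03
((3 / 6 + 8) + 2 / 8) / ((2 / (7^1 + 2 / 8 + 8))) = 2135 / 32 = 66.72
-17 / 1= -17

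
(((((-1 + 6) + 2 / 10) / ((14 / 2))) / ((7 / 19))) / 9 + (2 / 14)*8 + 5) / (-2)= -14039 / 4410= -3.18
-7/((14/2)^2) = -0.14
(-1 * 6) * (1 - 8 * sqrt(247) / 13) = -6 + 48 * sqrt(247) / 13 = 52.03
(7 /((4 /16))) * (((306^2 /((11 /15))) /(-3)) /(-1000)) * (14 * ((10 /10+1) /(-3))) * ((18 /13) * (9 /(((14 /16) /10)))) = -1132621056 /715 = -1584085.39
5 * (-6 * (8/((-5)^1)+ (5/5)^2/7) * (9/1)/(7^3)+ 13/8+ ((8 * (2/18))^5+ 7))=47.05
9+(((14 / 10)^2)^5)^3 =22547722193863797394503874 / 931322574615478515625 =24210.43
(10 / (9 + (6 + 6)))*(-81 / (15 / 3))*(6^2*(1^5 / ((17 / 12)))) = -196.03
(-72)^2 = 5184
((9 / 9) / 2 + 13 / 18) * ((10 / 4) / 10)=0.31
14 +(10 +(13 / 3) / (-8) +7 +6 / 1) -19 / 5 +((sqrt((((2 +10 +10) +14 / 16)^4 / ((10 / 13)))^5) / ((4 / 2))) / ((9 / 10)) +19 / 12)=4109 / 120 +790961040538009193932209* sqrt(130) / 214748364800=41994933999749.67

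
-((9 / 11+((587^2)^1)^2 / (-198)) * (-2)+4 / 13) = -1543461343183 / 1287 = -1199270662.92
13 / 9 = 1.44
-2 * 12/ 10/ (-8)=3/ 10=0.30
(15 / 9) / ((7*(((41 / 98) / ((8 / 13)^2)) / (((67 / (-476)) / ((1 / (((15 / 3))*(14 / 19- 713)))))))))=18599200 / 172159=108.04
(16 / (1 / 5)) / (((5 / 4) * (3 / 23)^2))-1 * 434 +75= 30625 / 9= 3402.78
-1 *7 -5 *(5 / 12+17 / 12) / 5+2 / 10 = -259 / 30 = -8.63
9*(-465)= -4185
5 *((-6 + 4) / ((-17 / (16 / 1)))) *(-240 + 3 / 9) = -115040 / 51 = -2255.69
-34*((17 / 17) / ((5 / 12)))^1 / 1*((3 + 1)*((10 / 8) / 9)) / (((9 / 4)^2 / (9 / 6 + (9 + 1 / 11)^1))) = -253504 / 2673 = -94.84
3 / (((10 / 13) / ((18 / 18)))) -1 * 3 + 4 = 49 / 10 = 4.90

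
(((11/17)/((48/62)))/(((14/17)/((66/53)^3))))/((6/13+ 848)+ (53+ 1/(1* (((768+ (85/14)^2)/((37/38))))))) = 53055238290483/24403760536264046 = 0.00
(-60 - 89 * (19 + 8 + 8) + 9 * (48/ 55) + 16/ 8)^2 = 30304890889/ 3025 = 10018145.75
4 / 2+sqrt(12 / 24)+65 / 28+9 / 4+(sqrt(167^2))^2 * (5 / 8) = sqrt(2) / 2+976483 / 56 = 17437.90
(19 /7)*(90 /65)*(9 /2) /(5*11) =1539 /5005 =0.31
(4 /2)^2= 4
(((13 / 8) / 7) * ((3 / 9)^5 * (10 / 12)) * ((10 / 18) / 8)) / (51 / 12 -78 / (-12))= 325 / 63195552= 0.00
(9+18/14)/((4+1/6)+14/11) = 4752/2513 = 1.89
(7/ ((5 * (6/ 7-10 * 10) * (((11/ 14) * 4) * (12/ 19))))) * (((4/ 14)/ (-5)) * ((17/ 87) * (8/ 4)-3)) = -211337/ 199247400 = -0.00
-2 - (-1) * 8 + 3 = 9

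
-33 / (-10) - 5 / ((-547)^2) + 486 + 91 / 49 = 10287104279 / 20944630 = 491.16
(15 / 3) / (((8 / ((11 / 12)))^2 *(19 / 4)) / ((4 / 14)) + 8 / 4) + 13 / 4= 998687 / 306916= 3.25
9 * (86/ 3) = 258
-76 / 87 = -0.87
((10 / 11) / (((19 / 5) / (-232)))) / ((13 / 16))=-185600 / 2717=-68.31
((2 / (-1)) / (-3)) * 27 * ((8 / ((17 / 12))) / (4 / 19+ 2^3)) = 2736 / 221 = 12.38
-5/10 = -1/2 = -0.50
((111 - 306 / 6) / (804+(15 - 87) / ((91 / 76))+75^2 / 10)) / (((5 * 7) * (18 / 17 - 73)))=-1768 / 96926419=-0.00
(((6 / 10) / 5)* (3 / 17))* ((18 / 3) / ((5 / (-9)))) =-0.23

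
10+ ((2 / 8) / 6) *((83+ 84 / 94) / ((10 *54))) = 6095143 / 609120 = 10.01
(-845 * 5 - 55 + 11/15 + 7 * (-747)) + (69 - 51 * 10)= -149239/15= -9949.27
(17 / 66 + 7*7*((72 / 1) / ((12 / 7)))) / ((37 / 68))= 4618730 / 1221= 3782.74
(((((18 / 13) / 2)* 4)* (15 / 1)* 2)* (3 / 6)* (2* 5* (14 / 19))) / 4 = 18900 / 247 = 76.52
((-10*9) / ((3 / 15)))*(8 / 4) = -900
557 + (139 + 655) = 1351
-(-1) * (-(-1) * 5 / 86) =5 / 86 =0.06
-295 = -295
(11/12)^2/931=121/134064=0.00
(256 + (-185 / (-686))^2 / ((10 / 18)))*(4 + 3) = 120534181 / 67228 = 1792.92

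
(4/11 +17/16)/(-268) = -251/47168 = -0.01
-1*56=-56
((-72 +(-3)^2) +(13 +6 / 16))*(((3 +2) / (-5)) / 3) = 397 / 24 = 16.54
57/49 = 1.16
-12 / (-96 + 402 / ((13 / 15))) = -0.03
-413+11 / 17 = -7010 / 17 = -412.35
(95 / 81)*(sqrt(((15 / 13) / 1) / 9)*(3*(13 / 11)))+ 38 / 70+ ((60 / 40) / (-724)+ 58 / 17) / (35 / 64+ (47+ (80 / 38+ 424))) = 34118931503 / 62028119895+ 95*sqrt(195) / 891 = 2.04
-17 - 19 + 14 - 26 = -48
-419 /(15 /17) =-7123 /15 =-474.87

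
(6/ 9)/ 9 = 2/ 27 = 0.07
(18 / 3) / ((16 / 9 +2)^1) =1.59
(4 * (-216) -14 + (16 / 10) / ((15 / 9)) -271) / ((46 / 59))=-1472.49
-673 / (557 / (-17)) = 11441 / 557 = 20.54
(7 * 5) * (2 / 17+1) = 665 / 17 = 39.12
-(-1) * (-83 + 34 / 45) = -3701 / 45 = -82.24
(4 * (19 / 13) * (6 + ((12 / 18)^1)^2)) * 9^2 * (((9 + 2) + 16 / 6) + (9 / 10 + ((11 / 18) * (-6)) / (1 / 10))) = -337212 / 5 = -67442.40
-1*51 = -51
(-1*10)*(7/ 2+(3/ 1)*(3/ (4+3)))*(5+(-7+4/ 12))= 1675/ 21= 79.76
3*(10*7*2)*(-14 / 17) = -5880 / 17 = -345.88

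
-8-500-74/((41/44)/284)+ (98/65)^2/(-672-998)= -3335718901382/144642875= -23061.76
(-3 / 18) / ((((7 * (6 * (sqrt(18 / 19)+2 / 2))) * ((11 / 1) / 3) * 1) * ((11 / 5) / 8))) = -190 / 2541+10 * sqrt(38) / 847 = -0.00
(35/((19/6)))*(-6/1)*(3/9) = -420/19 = -22.11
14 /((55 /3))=0.76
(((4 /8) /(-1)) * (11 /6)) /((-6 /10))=55 /36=1.53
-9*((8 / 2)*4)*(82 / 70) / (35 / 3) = -17712 / 1225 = -14.46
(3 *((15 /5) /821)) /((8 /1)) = 9 /6568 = 0.00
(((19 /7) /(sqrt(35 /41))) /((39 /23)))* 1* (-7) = -12.13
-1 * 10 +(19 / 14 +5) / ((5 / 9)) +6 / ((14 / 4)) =221 / 70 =3.16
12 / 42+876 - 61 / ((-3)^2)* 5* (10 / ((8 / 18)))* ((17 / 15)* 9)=-96617 / 14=-6901.21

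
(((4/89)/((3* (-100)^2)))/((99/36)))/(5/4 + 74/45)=12/63757375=0.00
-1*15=-15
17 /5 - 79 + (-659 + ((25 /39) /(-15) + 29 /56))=-24049931 /32760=-734.12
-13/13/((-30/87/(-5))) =-29/2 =-14.50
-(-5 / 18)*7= 35 / 18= 1.94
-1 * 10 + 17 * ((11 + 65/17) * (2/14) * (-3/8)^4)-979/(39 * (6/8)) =-5122771/119808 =-42.76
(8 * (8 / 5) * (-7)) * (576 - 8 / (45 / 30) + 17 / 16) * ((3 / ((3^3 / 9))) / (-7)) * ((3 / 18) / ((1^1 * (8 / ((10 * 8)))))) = 109772 / 9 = 12196.89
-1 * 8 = -8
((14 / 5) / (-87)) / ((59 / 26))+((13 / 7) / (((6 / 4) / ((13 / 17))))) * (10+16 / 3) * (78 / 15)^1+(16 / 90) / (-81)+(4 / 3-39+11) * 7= -82522583692 / 742154805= -111.19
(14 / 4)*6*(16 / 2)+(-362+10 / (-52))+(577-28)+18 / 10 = 46359 / 130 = 356.61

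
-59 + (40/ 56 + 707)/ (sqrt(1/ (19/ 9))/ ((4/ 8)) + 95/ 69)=616963303/ 553 - 141515964 * sqrt(19)/ 553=198.04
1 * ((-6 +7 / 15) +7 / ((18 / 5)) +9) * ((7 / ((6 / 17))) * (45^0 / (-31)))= -57953 / 16740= -3.46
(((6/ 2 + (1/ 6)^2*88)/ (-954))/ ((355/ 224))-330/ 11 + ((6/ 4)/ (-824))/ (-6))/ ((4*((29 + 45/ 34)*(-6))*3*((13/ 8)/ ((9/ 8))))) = 0.01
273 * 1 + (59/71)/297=5756810/21087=273.00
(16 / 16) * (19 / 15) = 19 / 15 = 1.27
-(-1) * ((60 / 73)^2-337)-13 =-349.32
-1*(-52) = 52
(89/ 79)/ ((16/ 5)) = 445/ 1264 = 0.35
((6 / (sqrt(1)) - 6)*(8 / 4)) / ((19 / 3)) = 0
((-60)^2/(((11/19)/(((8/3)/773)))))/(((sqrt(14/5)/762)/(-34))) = -2362809600 * sqrt(70)/59521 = -332129.56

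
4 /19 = 0.21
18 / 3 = 6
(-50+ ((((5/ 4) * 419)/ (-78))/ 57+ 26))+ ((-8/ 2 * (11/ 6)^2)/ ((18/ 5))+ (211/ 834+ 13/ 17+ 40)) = 4979291267/ 378212328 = 13.17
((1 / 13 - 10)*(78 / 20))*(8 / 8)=-387 / 10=-38.70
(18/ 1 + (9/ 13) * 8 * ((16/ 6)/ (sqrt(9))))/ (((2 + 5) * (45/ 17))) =5066/ 4095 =1.24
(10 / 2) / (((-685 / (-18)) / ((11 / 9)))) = 0.16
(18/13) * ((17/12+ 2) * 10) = 615/13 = 47.31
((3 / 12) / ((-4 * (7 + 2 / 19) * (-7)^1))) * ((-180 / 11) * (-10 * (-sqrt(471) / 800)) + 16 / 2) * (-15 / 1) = -19 / 126 + 19 * sqrt(471) / 4928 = -0.07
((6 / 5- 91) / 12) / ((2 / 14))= -3143 / 60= -52.38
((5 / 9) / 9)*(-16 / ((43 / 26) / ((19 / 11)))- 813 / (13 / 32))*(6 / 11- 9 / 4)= 387760000 / 1826253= 212.33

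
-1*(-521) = 521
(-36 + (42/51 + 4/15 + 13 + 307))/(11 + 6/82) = 25.75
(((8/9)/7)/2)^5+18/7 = 2.57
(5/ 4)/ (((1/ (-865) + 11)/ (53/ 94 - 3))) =-990425/ 3577264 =-0.28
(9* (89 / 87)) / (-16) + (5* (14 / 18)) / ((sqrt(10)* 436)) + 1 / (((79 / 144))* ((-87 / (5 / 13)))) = -278049 / 476528 + 7* sqrt(10) / 7848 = -0.58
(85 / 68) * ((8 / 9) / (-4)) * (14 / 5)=-7 / 9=-0.78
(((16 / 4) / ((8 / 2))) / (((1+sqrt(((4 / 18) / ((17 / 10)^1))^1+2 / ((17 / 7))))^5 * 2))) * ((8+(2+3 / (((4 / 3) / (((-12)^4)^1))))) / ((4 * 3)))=9843557131736343 / 67228 - 197583728944977 * sqrt(2482) / 67228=64.40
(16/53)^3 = 4096/148877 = 0.03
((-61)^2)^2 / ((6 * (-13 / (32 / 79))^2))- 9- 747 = 4696945220 / 3164187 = 1484.41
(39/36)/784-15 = -141107/9408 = -15.00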